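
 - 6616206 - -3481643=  - 3134563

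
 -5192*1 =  - 5192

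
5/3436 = 5/3436 = 0.00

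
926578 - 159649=766929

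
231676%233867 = 231676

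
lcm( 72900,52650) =947700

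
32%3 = 2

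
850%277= 19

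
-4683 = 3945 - 8628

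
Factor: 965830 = 2^1 * 5^1* 59^1*1637^1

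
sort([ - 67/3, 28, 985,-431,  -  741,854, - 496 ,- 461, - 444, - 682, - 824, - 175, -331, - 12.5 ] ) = [ - 824, - 741, - 682, - 496 ,  -  461,-444, - 431, - 331,- 175, - 67/3, - 12.5, 28, 854,985 ]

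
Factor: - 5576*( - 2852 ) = 15902752 = 2^5*17^1*23^1*31^1*41^1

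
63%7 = 0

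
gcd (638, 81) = 1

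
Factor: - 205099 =-317^1 * 647^1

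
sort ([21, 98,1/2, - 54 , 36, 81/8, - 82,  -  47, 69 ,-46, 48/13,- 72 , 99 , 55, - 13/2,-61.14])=[ - 82,- 72,-61.14, - 54, - 47,-46 , -13/2,1/2, 48/13, 81/8 , 21, 36,55,69 , 98 , 99]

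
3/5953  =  3/5953 = 0.00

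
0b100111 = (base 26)1d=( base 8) 47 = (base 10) 39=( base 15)29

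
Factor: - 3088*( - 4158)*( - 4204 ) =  - 53978956416 = - 2^7 * 3^3*7^1  *  11^1*193^1*1051^1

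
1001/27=37 + 2/27 = 37.07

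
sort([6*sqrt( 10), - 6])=[ - 6, 6*sqrt( 10 ) ] 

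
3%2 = 1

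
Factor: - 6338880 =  - 2^6*3^2*5^1*31^1*71^1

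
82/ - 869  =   -1 + 787/869 = - 0.09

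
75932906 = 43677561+32255345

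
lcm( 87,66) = 1914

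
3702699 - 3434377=268322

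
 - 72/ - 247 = 72/247  =  0.29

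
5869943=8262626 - 2392683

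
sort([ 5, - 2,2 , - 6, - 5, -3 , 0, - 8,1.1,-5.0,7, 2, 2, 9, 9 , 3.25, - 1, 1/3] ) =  [ - 8, - 6, - 5, - 5.0, - 3,-2, -1,0, 1/3, 1.1,2,2 , 2, 3.25, 5,7,9 , 9 ] 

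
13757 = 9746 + 4011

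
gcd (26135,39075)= 5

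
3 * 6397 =19191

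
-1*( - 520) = 520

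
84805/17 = 84805/17 = 4988.53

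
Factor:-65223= -3^2 * 7247^1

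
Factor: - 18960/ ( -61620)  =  4/13 = 2^2 * 13^( - 1)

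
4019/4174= 4019/4174 = 0.96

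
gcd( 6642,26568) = 6642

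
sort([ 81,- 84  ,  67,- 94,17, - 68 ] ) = [ -94, - 84, - 68 , 17, 67, 81]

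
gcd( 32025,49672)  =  7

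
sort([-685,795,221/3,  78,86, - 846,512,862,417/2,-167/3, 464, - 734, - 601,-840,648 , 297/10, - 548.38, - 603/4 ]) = [ - 846  , - 840,-734, - 685, - 601, -548.38,- 603/4 , - 167/3,297/10,221/3 , 78,86,417/2, 464, 512, 648,795, 862 ]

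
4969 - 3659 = 1310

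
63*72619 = 4574997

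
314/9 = 314/9 = 34.89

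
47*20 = 940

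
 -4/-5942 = 2/2971 = 0.00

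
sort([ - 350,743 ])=[-350, 743] 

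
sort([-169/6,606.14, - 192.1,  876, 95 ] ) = [ -192.1, - 169/6, 95,  606.14, 876]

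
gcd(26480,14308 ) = 4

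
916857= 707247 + 209610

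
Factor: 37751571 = 3^2*11^1*13^1*29333^1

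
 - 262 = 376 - 638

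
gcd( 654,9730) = 2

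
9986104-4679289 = 5306815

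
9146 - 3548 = 5598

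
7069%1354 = 299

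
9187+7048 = 16235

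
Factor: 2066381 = 227^1*9103^1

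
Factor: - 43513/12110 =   -  2^(  -  1)*5^(  -  1)*7^( - 1 )*53^1*173^(-1 )*821^1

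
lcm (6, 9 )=18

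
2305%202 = 83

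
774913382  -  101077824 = 673835558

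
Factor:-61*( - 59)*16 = 57584 = 2^4 * 59^1*61^1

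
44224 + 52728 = 96952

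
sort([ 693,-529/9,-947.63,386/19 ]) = [ - 947.63, - 529/9, 386/19, 693 ]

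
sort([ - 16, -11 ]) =[  -  16,  -  11]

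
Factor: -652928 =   -  2^7*5101^1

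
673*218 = 146714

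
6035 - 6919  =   - 884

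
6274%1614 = 1432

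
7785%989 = 862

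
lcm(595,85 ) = 595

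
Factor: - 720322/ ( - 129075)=2^1*3^( - 1)*5^( - 2)*47^1*79^1*97^1*1721^(-1)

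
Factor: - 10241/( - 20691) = 49/99 =3^(- 2 )*7^2 *11^ ( -1)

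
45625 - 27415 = 18210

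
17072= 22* 776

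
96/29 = 96/29 =3.31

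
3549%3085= 464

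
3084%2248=836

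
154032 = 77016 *2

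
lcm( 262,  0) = 0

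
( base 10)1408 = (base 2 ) 10110000000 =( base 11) 1070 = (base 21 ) 341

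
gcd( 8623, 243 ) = 1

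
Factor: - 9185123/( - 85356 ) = 2^ ( - 2)*3^ ( - 2 )*2371^ ( - 1)*9185123^1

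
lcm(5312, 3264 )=270912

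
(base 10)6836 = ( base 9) 10335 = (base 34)5V2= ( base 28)8k4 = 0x1AB4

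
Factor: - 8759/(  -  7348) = 2^( - 2 ) * 11^( - 1) * 19^1*167^( - 1)*461^1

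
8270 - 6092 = 2178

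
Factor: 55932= 2^2 * 3^1*59^1*79^1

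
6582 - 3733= 2849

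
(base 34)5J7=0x1921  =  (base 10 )6433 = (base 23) C3G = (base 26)9db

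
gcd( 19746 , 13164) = 6582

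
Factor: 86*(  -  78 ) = -6708 = - 2^2*3^1 *13^1*43^1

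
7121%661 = 511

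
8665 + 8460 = 17125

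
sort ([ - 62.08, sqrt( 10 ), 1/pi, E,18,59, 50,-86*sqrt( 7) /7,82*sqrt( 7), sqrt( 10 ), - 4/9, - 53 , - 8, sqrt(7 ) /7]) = [-62.08,-53,-86*sqrt(7)/7,-8, - 4/9, 1/pi,sqrt(7 )/7, E, sqrt(10) , sqrt ( 10)  ,  18,50, 59, 82*sqrt( 7)]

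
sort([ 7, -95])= [ - 95,7 ]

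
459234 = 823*558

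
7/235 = 7/235 = 0.03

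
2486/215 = 11 + 121/215 = 11.56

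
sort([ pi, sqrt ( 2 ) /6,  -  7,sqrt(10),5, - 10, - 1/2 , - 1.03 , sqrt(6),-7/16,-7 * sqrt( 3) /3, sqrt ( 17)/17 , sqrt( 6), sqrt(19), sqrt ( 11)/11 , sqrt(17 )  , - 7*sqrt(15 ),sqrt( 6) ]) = [-7 * sqrt(15 ), - 10 ,-7,-7 * sqrt( 3)/3, - 1.03,  -  1/2, - 7/16,sqrt(2) /6,  sqrt(17)/17 , sqrt(11) /11,sqrt (6 ), sqrt(6),sqrt(6),  pi, sqrt( 10), sqrt(17 ), sqrt (19 ) , 5] 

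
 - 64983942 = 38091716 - 103075658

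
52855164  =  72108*733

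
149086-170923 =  - 21837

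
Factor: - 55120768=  - 2^7*331^1*1301^1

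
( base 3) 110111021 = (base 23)H4L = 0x2392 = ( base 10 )9106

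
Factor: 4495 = 5^1*29^1* 31^1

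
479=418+61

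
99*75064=7431336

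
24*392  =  9408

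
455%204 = 47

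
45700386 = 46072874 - 372488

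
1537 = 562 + 975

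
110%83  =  27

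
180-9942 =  - 9762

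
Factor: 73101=3^1*7^1*59^2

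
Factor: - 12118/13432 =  - 2^( - 2 )*23^ ( - 1 )*83^1 = - 83/92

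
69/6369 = 23/2123 = 0.01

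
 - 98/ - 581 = 14/83 = 0.17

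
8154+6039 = 14193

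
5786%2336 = 1114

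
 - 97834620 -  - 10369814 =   -  87464806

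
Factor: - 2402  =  - 2^1*1201^1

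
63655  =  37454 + 26201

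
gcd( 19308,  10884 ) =12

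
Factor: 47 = 47^1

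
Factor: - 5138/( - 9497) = 2^1 *7^1*367^1*9497^( - 1)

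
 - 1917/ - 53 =1917/53=36.17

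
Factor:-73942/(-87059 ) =2^1*7^ ( - 1 )*11^1*3361^1*12437^(-1 ) 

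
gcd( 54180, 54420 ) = 60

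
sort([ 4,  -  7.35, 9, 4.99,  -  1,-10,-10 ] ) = [-10, - 10,  -  7.35,-1, 4,4.99, 9]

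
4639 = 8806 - 4167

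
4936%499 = 445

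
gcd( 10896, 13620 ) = 2724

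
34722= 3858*9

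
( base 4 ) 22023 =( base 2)1010001011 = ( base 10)651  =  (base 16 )28B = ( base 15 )2D6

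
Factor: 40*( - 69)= - 2^3 *3^1 * 5^1*23^1  =  -2760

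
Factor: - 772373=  - 7^1*110339^1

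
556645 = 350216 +206429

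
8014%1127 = 125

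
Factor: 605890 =2^1 * 5^1  *60589^1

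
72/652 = 18/163= 0.11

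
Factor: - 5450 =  - 2^1*5^2*109^1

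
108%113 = 108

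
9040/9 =9040/9 = 1004.44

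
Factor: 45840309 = 3^1*15280103^1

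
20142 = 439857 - 419715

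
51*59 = 3009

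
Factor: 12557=29^1*433^1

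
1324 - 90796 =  - 89472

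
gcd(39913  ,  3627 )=1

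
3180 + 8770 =11950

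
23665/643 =36 +517/643= 36.80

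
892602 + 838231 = 1730833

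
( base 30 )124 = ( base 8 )1704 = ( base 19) 2ce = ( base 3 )1022201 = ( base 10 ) 964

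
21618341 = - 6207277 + 27825618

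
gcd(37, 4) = 1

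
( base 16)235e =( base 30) a1o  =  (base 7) 35253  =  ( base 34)7SA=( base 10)9054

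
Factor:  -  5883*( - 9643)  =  56729769 =3^1*37^1* 53^1*9643^1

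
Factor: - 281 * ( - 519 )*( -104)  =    -  15167256  =  - 2^3 * 3^1*13^1 * 173^1*281^1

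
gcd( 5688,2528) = 632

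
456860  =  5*91372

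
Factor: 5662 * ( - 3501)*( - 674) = 13360474188 = 2^2*3^2*19^1*149^1*337^1*389^1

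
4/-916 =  - 1 + 228/229 = -0.00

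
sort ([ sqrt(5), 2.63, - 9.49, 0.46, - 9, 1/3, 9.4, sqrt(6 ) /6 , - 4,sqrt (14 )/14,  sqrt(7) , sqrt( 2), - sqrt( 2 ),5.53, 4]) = [-9.49 , - 9, - 4, - sqrt(2), sqrt( 14) /14 , 1/3,sqrt(6 ) /6, 0.46,sqrt(2 ), sqrt(5), 2.63,sqrt(7 ),4, 5.53, 9.4]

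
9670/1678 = 4835/839 = 5.76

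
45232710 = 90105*502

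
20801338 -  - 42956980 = 63758318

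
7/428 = 7/428 = 0.02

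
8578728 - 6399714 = 2179014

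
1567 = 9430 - 7863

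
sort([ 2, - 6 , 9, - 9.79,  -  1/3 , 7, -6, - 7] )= [-9.79, - 7, - 6, - 6, - 1/3,2,  7,9]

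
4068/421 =9+279/421 = 9.66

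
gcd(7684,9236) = 4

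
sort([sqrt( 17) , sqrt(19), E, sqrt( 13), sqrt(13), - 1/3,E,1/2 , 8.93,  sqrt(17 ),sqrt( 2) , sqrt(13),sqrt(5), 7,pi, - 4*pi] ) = [  -  4*pi, - 1/3,1/2, sqrt(2), sqrt(5),  E, E , pi, sqrt(13 ),sqrt( 13) , sqrt(13),sqrt( 17), sqrt ( 17), sqrt(19 ),7,8.93 ]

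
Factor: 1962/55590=3/85 = 3^1*5^( - 1) *17^( - 1 ) 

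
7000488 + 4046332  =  11046820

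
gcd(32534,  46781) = 1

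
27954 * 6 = 167724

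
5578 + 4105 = 9683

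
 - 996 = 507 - 1503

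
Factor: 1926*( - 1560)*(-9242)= 27768143520  =  2^5 *3^3*5^1 * 13^1* 107^1 * 4621^1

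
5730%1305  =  510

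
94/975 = 94/975=0.10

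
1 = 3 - 2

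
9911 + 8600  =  18511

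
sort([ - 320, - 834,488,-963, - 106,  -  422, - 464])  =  [ - 963,  -  834, - 464, - 422, - 320,-106,  488]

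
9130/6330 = 913/633 = 1.44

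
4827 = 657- - 4170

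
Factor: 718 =2^1*359^1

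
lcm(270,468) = 7020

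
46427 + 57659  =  104086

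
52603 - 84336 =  - 31733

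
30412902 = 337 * 90246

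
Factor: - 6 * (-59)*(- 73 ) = - 2^1*3^1*59^1 * 73^1 = - 25842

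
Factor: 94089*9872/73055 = 2^4*3^1*5^( - 1)*19^( - 1 )* 79^1*397^1*617^1*769^( - 1 ) = 928846608/73055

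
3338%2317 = 1021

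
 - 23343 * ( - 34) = 793662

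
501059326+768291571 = 1269350897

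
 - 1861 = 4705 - 6566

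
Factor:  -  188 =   -  2^2*47^1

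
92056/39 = 2360 + 16/39 = 2360.41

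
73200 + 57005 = 130205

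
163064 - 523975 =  - 360911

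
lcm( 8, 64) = 64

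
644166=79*8154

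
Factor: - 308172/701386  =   - 2^1*3^1*7^( - 2)*17^( - 1 )*61^1= - 366/833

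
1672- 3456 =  - 1784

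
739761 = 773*957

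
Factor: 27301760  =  2^7  *5^1 *29^1 * 1471^1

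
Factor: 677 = 677^1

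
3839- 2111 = 1728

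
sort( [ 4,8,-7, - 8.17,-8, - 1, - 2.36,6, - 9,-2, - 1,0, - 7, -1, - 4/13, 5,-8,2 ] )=[ - 9, - 8.17, - 8, - 8, - 7, - 7,-2.36,  -  2,-1, - 1,-1, - 4/13, 0, 2,4,5, 6, 8] 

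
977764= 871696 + 106068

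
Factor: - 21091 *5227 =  - 110242657  =  -7^1*23^1*131^1*5227^1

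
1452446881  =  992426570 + 460020311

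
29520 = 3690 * 8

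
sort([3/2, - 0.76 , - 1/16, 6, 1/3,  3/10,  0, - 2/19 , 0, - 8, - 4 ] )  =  [ - 8, - 4, - 0.76, - 2/19, - 1/16 , 0,0,3/10, 1/3, 3/2, 6 ] 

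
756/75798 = 42/4211 = 0.01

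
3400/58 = 58 + 18/29=58.62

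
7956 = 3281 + 4675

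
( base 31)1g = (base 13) 38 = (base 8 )57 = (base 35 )1c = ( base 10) 47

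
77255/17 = 77255/17  =  4544.41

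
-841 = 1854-2695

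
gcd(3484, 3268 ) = 4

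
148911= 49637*3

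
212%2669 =212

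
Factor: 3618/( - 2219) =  - 2^1*3^3*7^(-1 )*67^1*317^ ( - 1) 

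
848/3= 282 + 2/3 =282.67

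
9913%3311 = 3291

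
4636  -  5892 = -1256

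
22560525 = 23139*975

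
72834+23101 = 95935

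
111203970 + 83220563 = 194424533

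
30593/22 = 30593/22 = 1390.59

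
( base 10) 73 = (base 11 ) 67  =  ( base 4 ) 1021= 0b1001001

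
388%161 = 66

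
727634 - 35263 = 692371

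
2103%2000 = 103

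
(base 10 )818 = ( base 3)1010022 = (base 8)1462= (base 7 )2246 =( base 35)ND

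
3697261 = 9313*397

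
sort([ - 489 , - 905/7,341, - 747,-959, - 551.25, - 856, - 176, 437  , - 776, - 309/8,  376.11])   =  [ - 959, - 856, - 776, - 747,  -  551.25,- 489, - 176,-905/7, - 309/8, 341,  376.11, 437 ] 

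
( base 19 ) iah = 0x1A31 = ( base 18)12c9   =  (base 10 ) 6705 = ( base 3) 100012100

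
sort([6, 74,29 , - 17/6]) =[  -  17/6 , 6,29,74 ] 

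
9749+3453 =13202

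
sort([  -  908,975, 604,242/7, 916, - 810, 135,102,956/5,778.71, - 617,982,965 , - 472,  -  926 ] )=[ - 926, - 908, - 810, - 617,  -  472,242/7, 102,135,956/5,604 , 778.71,916,965,975,982]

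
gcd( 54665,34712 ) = 1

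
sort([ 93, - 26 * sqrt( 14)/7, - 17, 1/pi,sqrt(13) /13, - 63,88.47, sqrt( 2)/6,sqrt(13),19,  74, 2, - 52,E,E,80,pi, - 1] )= [  -  63, - 52 , - 17, - 26*sqrt(14)/7,-1,sqrt(2)/6,sqrt(13)/13,1/pi,2,E , E, pi, sqrt( 13),19, 74,80,88.47,93]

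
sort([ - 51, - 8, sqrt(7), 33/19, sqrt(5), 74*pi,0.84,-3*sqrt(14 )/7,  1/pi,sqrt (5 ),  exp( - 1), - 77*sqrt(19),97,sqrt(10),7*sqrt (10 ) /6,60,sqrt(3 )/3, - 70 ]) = [ - 77* sqrt(19 ), - 70, - 51, - 8, - 3*sqrt( 14 ) /7  ,  1/pi, exp(-1 ),sqrt(3 ) /3,0.84, 33/19, sqrt( 5 ), sqrt(5 ) , sqrt(7),sqrt(10 ),7*sqrt( 10) /6, 60,97, 74*pi]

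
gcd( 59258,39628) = 2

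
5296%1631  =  403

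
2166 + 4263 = 6429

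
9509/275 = 9509/275= 34.58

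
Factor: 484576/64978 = 2^4*19^1*53^(- 1)*613^( - 1)*797^1 = 242288/32489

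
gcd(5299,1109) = 1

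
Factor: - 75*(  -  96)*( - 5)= - 36000 =- 2^5*3^2*5^3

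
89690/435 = 206 + 16/87 =206.18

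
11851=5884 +5967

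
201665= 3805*53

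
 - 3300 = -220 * 15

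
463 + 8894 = 9357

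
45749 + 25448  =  71197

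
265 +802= 1067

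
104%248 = 104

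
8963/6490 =1 +2473/6490= 1.38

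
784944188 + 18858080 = 803802268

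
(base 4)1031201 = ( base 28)695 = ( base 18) f5b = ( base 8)11541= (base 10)4961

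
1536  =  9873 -8337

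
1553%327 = 245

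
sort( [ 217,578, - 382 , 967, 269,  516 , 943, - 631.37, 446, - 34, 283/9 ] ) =[ - 631.37,  -  382,-34,283/9, 217,269, 446,516, 578,943, 967]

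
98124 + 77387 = 175511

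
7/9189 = 7/9189 = 0.00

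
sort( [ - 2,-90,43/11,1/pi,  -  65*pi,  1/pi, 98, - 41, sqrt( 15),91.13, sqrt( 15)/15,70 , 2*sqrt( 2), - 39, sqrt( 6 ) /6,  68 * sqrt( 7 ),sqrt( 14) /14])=[-65*pi, - 90, - 41, - 39, - 2,sqrt( 15 ) /15,sqrt( 14)/14 , 1/pi,  1/pi,sqrt( 6)/6  ,  2 * sqrt( 2), sqrt( 15), 43/11,70, 91.13,  98,68*sqrt(7 )]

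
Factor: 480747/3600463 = 3^1*  191^1*839^1*3600463^( - 1) 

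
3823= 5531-1708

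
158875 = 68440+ 90435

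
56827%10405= 4802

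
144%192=144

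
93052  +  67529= 160581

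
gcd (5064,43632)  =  24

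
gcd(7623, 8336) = 1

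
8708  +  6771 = 15479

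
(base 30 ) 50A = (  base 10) 4510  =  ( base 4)1012132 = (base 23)8C2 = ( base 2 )1000110011110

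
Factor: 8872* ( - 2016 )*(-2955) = 2^8*3^3*5^1*7^1*197^1*1109^1 = 52852988160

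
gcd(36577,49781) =1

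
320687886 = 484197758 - 163509872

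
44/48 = 11/12 = 0.92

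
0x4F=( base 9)87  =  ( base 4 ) 1033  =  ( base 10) 79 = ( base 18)47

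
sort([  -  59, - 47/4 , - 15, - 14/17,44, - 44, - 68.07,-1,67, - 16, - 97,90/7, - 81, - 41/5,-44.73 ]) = [ - 97, - 81, - 68.07,-59, - 44.73,-44 ,  -  16, - 15,  -  47/4, - 41/5, - 1,  -  14/17,90/7,44,67]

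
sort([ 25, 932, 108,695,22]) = [ 22,25,108,  695, 932]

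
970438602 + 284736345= 1255174947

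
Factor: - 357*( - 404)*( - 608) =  - 2^7*3^1*7^1*17^1*19^1*101^1 = - 87690624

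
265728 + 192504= 458232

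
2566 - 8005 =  - 5439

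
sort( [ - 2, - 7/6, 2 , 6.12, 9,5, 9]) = [-2, - 7/6, 2,5, 6.12, 9 , 9] 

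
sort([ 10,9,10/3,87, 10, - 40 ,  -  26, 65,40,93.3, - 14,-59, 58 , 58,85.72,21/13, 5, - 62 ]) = [ - 62,-59, - 40,- 26,  -  14, 21/13,  10/3,5,  9,  10, 10, 40,58,58, 65,  85.72,87, 93.3 ] 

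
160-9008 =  - 8848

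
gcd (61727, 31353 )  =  1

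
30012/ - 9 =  - 3335 + 1/3 = - 3334.67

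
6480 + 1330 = 7810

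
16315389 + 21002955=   37318344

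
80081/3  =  26693+2/3 = 26693.67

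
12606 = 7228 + 5378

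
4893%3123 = 1770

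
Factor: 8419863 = 3^1*23^1*122027^1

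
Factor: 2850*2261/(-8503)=-2^1*3^1*5^2* 7^1*11^( - 1 ) *17^1*19^2*773^( - 1) = - 6443850/8503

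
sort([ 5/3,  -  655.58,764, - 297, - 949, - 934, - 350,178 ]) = [ - 949, - 934,-655.58,  -  350 , - 297  ,  5/3 , 178, 764 ] 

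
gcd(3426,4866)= 6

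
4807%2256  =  295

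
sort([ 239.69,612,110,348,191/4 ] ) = [ 191/4, 110  ,  239.69, 348,612 ] 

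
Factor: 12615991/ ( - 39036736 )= - 2^( - 6 )*227^ ( - 1 )*2687^( - 1)*12615991^1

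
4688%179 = 34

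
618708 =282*2194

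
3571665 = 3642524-70859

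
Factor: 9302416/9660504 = 1162802/1207563 = 2^1*3^(  -  1 ) * 7^ (  -  1) * 421^1 * 1381^1*  57503^(  -  1 ) 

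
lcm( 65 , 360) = 4680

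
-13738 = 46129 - 59867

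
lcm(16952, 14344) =186472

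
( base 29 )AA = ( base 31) 9l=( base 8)454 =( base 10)300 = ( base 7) 606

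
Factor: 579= 3^1*193^1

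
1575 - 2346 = -771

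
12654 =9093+3561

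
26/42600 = 13/21300 = 0.00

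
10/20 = 1/2 = 0.50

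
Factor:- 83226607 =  - 29^1 * 2869883^1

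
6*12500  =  75000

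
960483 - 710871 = 249612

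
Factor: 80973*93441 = 7566198093 = 3^4*2999^1* 31147^1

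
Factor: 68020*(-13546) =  - 2^3 * 5^1*13^1 * 19^1*179^1*521^1  =  - 921398920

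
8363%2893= 2577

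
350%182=168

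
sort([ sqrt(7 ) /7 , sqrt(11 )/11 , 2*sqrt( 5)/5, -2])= [ - 2 , sqrt(11)/11, sqrt( 7) /7,2*sqrt(5 )/5] 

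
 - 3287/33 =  - 3287/33= - 99.61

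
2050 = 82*25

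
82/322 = 41/161 =0.25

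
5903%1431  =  179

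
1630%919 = 711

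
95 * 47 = 4465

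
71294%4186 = 132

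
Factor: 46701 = 3^2 *5189^1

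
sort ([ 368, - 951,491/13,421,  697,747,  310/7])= [ - 951,491/13, 310/7,368,  421, 697,  747 ]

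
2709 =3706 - 997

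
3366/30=561/5 = 112.20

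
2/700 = 1/350 = 0.00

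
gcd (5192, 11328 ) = 472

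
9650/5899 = 9650/5899 = 1.64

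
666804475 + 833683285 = 1500487760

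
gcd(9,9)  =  9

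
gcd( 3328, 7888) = 16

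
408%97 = 20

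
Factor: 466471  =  127^1*3673^1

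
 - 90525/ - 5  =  18105 + 0/1 = 18105.00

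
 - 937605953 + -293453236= - 1231059189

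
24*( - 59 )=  - 1416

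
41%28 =13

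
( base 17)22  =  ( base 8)44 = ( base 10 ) 36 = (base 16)24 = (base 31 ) 15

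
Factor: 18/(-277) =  - 2^1*3^2*277^( - 1 ) 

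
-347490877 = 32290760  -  379781637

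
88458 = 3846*23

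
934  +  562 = 1496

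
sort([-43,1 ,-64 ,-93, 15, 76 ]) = [ - 93,-64,-43,1, 15,76 ] 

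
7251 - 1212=6039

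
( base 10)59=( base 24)2B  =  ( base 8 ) 73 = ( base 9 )65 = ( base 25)29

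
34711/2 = 34711/2 = 17355.50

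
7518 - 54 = 7464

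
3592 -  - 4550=8142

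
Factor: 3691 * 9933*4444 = 2^2 * 3^1*7^1*11^2*43^1*101^1*3691^1 = 162929052132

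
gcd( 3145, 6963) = 1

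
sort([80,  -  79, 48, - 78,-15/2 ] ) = [-79,-78, -15/2, 48,80 ]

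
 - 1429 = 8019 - 9448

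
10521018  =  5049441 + 5471577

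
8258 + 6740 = 14998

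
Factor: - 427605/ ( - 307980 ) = 983/708= 2^( - 2)*3^ ( - 1)*59^( - 1 ) * 983^1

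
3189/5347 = 3189/5347 = 0.60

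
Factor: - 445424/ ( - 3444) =388/3= 2^2*3^ ( - 1)*97^1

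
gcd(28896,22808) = 8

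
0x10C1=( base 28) 5d5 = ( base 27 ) 5NN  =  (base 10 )4289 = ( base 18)d45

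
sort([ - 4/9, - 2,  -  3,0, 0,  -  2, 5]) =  [ - 3, - 2, - 2, - 4/9,0, 0,5]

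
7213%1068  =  805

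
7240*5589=40464360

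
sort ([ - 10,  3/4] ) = [ - 10,3/4] 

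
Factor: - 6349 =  - 7^1* 907^1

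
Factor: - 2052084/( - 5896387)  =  2^2*3^1*7^( - 1) * 171007^1*842341^( - 1) 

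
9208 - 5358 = 3850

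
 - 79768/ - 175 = 455 + 143/175 = 455.82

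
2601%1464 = 1137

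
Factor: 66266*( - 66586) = -2^2* 13^2 *17^1*197^1*1949^1 = - 4412387876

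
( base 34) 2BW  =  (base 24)4H6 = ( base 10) 2718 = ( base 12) 16A6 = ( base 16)a9e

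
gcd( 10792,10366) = 142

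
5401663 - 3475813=1925850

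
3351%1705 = 1646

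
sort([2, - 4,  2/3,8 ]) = [ - 4,2/3,2,8]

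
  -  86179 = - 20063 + -66116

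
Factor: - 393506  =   - 2^1*151^1*1303^1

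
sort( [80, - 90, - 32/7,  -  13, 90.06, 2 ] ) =[ - 90 ,  -  13, - 32/7 , 2,80 , 90.06 ]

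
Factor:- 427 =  - 7^1*61^1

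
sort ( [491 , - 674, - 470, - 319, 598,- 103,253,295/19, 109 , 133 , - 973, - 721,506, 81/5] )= [ - 973, -721, - 674, - 470, - 319, - 103,295/19,81/5,109 , 133, 253, 491 , 506, 598 ] 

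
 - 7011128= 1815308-8826436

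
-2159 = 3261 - 5420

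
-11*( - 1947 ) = 21417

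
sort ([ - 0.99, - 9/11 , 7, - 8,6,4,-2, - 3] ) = [ - 8  , - 3,-2, - 0.99, - 9/11, 4,6,  7 ]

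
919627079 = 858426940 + 61200139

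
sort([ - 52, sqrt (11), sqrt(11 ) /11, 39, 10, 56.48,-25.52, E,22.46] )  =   [-52,  -  25.52,sqrt( 11)/11, E, sqrt(11),10,22.46 , 39, 56.48 ]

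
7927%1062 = 493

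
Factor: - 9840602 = - 2^1*463^1*10627^1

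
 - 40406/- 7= 40406/7 = 5772.29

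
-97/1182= - 1 + 1085/1182 =-0.08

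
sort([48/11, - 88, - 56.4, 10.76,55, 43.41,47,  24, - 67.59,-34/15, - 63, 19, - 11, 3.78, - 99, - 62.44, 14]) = [-99, - 88, - 67.59, - 63,-62.44, - 56.4, - 11, - 34/15,  3.78,48/11,10.76, 14, 19,  24, 43.41,47,55]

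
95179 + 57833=153012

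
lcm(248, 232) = 7192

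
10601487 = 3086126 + 7515361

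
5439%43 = 21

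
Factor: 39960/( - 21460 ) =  - 54/29 = - 2^1*3^3*29^(-1) 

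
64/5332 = 16/1333 = 0.01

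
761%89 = 49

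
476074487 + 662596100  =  1138670587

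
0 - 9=  -  9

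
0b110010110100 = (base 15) e6c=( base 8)6264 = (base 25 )552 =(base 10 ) 3252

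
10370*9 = 93330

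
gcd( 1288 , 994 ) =14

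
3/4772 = 3/4772 = 0.00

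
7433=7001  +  432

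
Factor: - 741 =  - 3^1*13^1*19^1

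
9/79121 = 9/79121 = 0.00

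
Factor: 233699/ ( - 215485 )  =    -  5^( - 1) * 17^1*59^1*71^ ( - 1) * 233^1 *607^( - 1) 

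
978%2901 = 978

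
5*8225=41125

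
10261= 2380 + 7881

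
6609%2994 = 621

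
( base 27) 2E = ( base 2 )1000100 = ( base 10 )68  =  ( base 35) 1x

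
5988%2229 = 1530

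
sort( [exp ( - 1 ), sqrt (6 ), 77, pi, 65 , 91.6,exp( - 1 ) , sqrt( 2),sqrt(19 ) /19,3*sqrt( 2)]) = [sqrt ( 19)/19,exp( - 1), exp( - 1), sqrt( 2), sqrt(6),pi, 3*sqrt(2), 65,77, 91.6 ]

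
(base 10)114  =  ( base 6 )310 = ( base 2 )1110010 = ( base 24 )4I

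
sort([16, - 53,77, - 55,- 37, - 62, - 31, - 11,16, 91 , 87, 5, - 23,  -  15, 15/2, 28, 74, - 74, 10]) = [ - 74 , - 62, - 55,  -  53, - 37, -31,- 23, - 15, - 11, 5,15/2, 10,16, 16, 28, 74,77, 87, 91 ] 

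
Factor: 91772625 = 3^1*5^3*7^1 * 34961^1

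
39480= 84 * 470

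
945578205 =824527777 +121050428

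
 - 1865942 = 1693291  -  3559233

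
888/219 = 4  +  4/73 = 4.05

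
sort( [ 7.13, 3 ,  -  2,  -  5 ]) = [  -  5,  -  2 , 3, 7.13 ]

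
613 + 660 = 1273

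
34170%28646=5524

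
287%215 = 72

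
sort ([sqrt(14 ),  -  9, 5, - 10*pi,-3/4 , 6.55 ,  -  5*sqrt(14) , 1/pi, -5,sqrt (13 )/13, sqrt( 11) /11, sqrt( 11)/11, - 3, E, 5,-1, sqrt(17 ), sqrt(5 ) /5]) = [ -10*pi, -5*sqrt( 14), - 9, - 5,-3, - 1, - 3/4, sqrt ( 13 )/13, sqrt ( 11) /11,  sqrt(11 ) /11, 1/pi,  sqrt(5 ) /5, E, sqrt ( 14), sqrt( 17),5,5, 6.55 ]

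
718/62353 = 718/62353 = 0.01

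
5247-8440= -3193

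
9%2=1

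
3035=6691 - 3656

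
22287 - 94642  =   - 72355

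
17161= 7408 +9753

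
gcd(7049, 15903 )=19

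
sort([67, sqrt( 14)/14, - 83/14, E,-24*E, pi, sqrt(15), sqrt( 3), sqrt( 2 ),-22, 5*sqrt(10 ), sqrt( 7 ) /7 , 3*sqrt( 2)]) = [  -  24 * E, - 22, - 83/14,  sqrt( 14) /14, sqrt( 7 )/7, sqrt(2 ), sqrt( 3 ),E,pi,  sqrt(15), 3*sqrt(2 ), 5* sqrt (10 ),  67] 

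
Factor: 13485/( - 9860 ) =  - 2^( - 2 )*3^1*17^( - 1)*31^1 = - 93/68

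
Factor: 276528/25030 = 2^3*3^1*5^(-1 )*7^1 * 823^1*2503^(-1)=138264/12515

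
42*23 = 966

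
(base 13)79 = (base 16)64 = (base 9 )121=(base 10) 100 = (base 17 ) 5f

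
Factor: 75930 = 2^1*3^1*5^1*2531^1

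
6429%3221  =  3208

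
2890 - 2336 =554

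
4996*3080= 15387680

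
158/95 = 158/95 = 1.66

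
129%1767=129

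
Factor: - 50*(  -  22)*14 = 15400 = 2^3*5^2* 7^1 *11^1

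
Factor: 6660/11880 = 37/66=2^( - 1 )*3^ ( - 1 )*11^( - 1) * 37^1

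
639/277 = 2  +  85/277 = 2.31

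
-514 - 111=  - 625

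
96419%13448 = 2283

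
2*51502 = 103004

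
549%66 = 21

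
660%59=11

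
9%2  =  1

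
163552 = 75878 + 87674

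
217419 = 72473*3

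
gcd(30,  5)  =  5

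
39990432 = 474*84368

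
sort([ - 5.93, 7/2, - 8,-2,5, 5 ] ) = [ - 8, - 5.93, - 2,7/2 , 5,5 ] 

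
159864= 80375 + 79489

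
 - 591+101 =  - 490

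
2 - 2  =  0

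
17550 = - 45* ( - 390 ) 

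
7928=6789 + 1139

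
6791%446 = 101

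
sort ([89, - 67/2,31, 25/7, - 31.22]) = [ - 67/2,-31.22, 25/7,31, 89 ]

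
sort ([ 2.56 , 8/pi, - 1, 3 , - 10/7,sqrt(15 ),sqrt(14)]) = [  -  10/7, - 1,  8/pi,2.56,3,  sqrt(14),sqrt( 15 )] 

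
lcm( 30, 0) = 0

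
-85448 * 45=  - 3845160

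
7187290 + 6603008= 13790298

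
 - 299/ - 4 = 74+3/4=74.75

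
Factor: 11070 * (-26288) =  - 2^5*3^3*5^1*31^1*41^1*53^1 = - 291008160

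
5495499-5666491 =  - 170992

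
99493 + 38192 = 137685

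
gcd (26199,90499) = 1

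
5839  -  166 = 5673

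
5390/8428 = 55/86=0.64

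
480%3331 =480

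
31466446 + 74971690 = 106438136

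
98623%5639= 2760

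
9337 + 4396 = 13733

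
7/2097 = 7/2097 = 0.00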